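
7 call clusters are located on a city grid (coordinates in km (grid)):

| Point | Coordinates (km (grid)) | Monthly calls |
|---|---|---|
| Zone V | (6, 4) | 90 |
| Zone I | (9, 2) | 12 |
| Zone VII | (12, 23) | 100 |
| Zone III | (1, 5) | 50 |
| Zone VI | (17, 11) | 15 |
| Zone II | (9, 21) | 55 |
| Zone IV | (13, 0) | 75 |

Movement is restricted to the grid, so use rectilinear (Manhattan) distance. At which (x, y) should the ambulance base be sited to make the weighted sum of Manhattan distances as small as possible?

(9, 5)

Manhattan distance separates: Σwᵢ(|x−xᵢ|+|y−yᵢ|) = Σwᵢ|x−xᵢ| + Σwᵢ|y−yᵢ|, so x and y are optimised independently as 1-D weighted medians.
Total weight W = 397; half = 198.5.
x-coordinate, sorted with cumulative weight:
  x=1 (Zone III, w=50) cum 50
  x=6 (Zone V, w=90) cum 140
  x=9 (Zone I, w=12) cum 152
  x=9 (Zone II, w=55) cum 207  ← median
  x=12 (Zone VII, w=100) cum 307
  x=13 (Zone IV, w=75) cum 382
  x=17 (Zone VI, w=15) cum 397
⇒ x* = 9
y-coordinate, sorted with cumulative weight:
  y=0 (Zone IV, w=75) cum 75
  y=2 (Zone I, w=12) cum 87
  y=4 (Zone V, w=90) cum 177
  y=5 (Zone III, w=50) cum 227  ← median
  y=11 (Zone VI, w=15) cum 242
  y=21 (Zone II, w=55) cum 297
  y=23 (Zone VII, w=100) cum 397
⇒ y* = 5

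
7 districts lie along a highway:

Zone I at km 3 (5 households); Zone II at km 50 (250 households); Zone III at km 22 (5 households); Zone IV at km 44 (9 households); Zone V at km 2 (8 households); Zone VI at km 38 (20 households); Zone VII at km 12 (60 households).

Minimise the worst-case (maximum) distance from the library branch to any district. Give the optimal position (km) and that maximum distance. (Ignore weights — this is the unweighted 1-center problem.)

The 1-center on a line is the midpoint of the two extreme points: leftmost at 2, rightmost at 50.
Optimal location = (2 + 50)/2 = 26; maximum distance = (50 − 2)/2 = 24.

location 26, max distance 24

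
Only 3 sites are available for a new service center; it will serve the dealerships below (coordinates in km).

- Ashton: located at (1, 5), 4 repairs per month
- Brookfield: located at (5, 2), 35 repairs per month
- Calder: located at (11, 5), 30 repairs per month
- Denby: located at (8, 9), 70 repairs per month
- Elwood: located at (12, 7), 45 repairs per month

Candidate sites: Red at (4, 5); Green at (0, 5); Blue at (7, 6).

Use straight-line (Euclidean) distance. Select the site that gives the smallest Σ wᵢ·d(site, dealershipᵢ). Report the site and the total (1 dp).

Total weighted distance at each candidate:
  Red (4, 5): total = 1099.7
  Green (0, 5): total = 1711.6
  Blue (7, 6): total = 755.4
Minimum is at Blue with total 755.4 km.

Blue, total 755.4 km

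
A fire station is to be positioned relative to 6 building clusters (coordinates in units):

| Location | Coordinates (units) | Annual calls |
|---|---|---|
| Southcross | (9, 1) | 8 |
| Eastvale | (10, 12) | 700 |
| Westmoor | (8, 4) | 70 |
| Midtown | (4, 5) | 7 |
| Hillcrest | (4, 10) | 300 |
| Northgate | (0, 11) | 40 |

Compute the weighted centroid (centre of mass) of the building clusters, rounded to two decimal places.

(7.88, 10.81)

The minimiser of Σwᵢ‖p−pᵢ‖² is the weighted centroid p* = (Σwᵢpᵢ)/(Σwᵢ).
Σwᵢ = 1125.
Σwᵢxᵢ = 8·9 + 700·10 + 70·8 + 7·4 + 300·4 + 40·0 = 8860.
Σwᵢyᵢ = 8·1 + 700·12 + 70·4 + 7·5 + 300·10 + 40·11 = 12163.
x* = 8860/1125 = 7.88, y* = 12163/1125 = 10.81.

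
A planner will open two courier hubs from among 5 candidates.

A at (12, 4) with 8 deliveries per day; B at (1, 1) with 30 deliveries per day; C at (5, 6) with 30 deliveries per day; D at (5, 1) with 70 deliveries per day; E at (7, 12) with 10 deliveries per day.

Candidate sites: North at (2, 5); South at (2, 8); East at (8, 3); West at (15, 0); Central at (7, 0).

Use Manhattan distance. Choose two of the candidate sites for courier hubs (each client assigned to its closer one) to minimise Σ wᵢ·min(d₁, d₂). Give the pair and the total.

Evaluate every pair (each demand assigned to the nearer of the two):
  {North, Central}: total = 672
  {South, Central}: total = 732
  {East, Central}: total = 740
  {North, East}: total = 760
  {West, Central}: total = 836
  {South, East}: total = 870
  {North, West}: total = 936
  {North, South}: total = 938
  {East, West}: total = 940
  {South, West}: total = 1236
Best pair: {North, Central} with total 672.

{North, Central}, total 672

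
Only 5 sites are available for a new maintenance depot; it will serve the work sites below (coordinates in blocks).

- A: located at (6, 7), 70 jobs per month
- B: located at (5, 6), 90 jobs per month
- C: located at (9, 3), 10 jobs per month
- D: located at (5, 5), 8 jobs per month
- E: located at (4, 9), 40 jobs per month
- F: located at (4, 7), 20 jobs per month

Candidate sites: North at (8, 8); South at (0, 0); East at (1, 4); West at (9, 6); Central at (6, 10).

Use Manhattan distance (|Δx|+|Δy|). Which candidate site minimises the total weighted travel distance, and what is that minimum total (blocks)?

Total weighted distance at each candidate:
  North (8, 8): total = 1068
  South (0, 0): total = 2840
  East (1, 4): total = 1670
  West (9, 6): total = 1150
  Central (6, 10): total = 1028
Minimum is at Central with total 1028 blocks.

Central, total 1028 blocks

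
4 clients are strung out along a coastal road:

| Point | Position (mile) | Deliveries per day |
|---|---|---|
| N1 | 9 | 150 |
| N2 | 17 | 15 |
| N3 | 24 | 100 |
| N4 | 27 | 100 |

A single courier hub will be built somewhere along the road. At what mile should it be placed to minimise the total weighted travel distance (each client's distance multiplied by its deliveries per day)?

x = 24

For a sum of weighted absolute distances on a line, the optimum is the weighted median (not the mean). Total weight W = 365; half-weight = 182.5.
Sort by position and accumulate weight:
  mile 9 (N1, w=150) → cum 150
  mile 17 (N2, w=15) → cum 165
  mile 24 (N3, w=100) → cum 265  ≥ 182.5 → median here
  mile 27 (N4, w=100) → cum 365
Optimal location: mile 24.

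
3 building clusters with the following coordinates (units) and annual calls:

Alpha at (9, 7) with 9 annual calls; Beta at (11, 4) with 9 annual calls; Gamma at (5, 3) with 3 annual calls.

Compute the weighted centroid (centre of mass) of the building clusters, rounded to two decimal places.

The minimiser of Σwᵢ‖p−pᵢ‖² is the weighted centroid p* = (Σwᵢpᵢ)/(Σwᵢ).
Σwᵢ = 21.
Σwᵢxᵢ = 9·9 + 9·11 + 3·5 = 195.
Σwᵢyᵢ = 9·7 + 9·4 + 3·3 = 108.
x* = 195/21 = 9.29, y* = 108/21 = 5.14.

(9.29, 5.14)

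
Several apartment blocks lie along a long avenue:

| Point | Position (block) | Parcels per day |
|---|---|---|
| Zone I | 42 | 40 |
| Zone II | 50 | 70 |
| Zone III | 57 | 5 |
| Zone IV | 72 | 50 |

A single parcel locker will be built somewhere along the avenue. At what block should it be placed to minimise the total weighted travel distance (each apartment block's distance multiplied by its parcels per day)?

For a sum of weighted absolute distances on a line, the optimum is the weighted median (not the mean). Total weight W = 165; half-weight = 82.5.
Sort by position and accumulate weight:
  block 42 (Zone I, w=40) → cum 40
  block 50 (Zone II, w=70) → cum 110  ≥ 82.5 → median here
  block 57 (Zone III, w=5) → cum 115
  block 72 (Zone IV, w=50) → cum 165
Optimal location: block 50.

x = 50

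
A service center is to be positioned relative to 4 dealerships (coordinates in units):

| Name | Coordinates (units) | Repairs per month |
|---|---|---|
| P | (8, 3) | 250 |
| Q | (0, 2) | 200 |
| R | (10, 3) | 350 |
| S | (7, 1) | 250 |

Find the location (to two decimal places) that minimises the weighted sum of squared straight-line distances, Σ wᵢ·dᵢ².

The minimiser of Σwᵢ‖p−pᵢ‖² is the weighted centroid p* = (Σwᵢpᵢ)/(Σwᵢ).
Σwᵢ = 1050.
Σwᵢxᵢ = 250·8 + 200·0 + 350·10 + 250·7 = 7250.
Σwᵢyᵢ = 250·3 + 200·2 + 350·3 + 250·1 = 2450.
x* = 7250/1050 = 6.90, y* = 2450/1050 = 2.33.

(6.90, 2.33)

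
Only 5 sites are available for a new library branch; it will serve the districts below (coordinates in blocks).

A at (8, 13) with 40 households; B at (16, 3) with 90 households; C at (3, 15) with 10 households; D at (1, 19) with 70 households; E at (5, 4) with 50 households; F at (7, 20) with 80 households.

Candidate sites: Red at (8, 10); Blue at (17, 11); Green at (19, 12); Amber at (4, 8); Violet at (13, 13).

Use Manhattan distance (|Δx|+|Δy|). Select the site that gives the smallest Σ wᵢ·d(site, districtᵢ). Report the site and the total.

Total weighted distance at each candidate:
  Red (8, 10): total = 4020
  Blue (17, 11): total = 5580
  Green (19, 12): total = 6200
  Amber (4, 8): total = 4400
  Violet (13, 13): total = 4640
Minimum is at Red with total 4020 blocks.

Red, total 4020 blocks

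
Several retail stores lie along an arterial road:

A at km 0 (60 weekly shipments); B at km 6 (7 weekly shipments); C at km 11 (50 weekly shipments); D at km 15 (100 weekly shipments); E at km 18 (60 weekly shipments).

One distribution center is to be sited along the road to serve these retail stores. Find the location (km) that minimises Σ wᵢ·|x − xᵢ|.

x = 15

For a sum of weighted absolute distances on a line, the optimum is the weighted median (not the mean). Total weight W = 277; half-weight = 138.5.
Sort by position and accumulate weight:
  km 0 (A, w=60) → cum 60
  km 6 (B, w=7) → cum 67
  km 11 (C, w=50) → cum 117
  km 15 (D, w=100) → cum 217  ≥ 138.5 → median here
  km 18 (E, w=60) → cum 277
Optimal location: km 15.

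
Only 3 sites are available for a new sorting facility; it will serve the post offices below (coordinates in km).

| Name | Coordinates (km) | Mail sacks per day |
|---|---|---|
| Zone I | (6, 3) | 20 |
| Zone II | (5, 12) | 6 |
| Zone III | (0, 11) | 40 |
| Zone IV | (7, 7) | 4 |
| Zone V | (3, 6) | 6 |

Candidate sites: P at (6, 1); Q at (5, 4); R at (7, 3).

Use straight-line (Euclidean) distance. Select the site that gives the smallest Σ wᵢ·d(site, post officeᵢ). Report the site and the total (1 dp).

Total weighted distance at each candidate:
  P (6, 1): total = 632.1
  Q (5, 4): total = 451.8
  R (7, 3): total = 546.5
Minimum is at Q with total 451.8 km.

Q, total 451.8 km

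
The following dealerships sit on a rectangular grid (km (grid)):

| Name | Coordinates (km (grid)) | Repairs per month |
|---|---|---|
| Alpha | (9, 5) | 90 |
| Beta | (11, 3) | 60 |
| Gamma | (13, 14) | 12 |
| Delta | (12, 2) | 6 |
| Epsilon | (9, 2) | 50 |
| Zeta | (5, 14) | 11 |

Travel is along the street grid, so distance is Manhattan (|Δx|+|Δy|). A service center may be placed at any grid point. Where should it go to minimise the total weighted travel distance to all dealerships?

(9, 3)

Manhattan distance separates: Σwᵢ(|x−xᵢ|+|y−yᵢ|) = Σwᵢ|x−xᵢ| + Σwᵢ|y−yᵢ|, so x and y are optimised independently as 1-D weighted medians.
Total weight W = 229; half = 114.5.
x-coordinate, sorted with cumulative weight:
  x=5 (Zeta, w=11) cum 11
  x=9 (Alpha, w=90) cum 101
  x=9 (Epsilon, w=50) cum 151  ← median
  x=11 (Beta, w=60) cum 211
  x=12 (Delta, w=6) cum 217
  x=13 (Gamma, w=12) cum 229
⇒ x* = 9
y-coordinate, sorted with cumulative weight:
  y=2 (Delta, w=6) cum 6
  y=2 (Epsilon, w=50) cum 56
  y=3 (Beta, w=60) cum 116  ← median
  y=5 (Alpha, w=90) cum 206
  y=14 (Gamma, w=12) cum 218
  y=14 (Zeta, w=11) cum 229
⇒ y* = 3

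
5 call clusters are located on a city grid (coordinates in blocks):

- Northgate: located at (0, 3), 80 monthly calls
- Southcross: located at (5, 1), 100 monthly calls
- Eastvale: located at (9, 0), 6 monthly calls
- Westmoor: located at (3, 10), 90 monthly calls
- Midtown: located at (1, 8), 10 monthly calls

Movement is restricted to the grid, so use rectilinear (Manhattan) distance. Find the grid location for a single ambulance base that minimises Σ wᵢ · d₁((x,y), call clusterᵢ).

Manhattan distance separates: Σwᵢ(|x−xᵢ|+|y−yᵢ|) = Σwᵢ|x−xᵢ| + Σwᵢ|y−yᵢ|, so x and y are optimised independently as 1-D weighted medians.
Total weight W = 286; half = 143.
x-coordinate, sorted with cumulative weight:
  x=0 (Northgate, w=80) cum 80
  x=1 (Midtown, w=10) cum 90
  x=3 (Westmoor, w=90) cum 180  ← median
  x=5 (Southcross, w=100) cum 280
  x=9 (Eastvale, w=6) cum 286
⇒ x* = 3
y-coordinate, sorted with cumulative weight:
  y=0 (Eastvale, w=6) cum 6
  y=1 (Southcross, w=100) cum 106
  y=3 (Northgate, w=80) cum 186  ← median
  y=8 (Midtown, w=10) cum 196
  y=10 (Westmoor, w=90) cum 286
⇒ y* = 3

(3, 3)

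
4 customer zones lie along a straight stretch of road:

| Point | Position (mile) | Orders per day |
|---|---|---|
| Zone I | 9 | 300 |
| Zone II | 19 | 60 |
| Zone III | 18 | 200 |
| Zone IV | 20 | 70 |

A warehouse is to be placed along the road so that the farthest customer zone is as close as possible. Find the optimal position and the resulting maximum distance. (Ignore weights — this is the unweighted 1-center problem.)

The 1-center on a line is the midpoint of the two extreme points: leftmost at 9, rightmost at 20.
Optimal location = (9 + 20)/2 = 14.5; maximum distance = (20 − 9)/2 = 5.5.

location 14.5, max distance 5.5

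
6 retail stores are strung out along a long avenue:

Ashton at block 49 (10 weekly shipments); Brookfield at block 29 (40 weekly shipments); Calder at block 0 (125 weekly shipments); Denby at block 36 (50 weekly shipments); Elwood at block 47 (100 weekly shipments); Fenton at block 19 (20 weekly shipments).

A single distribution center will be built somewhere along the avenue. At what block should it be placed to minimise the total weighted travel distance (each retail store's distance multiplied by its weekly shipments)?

For a sum of weighted absolute distances on a line, the optimum is the weighted median (not the mean). Total weight W = 345; half-weight = 172.5.
Sort by position and accumulate weight:
  block 0 (Calder, w=125) → cum 125
  block 19 (Fenton, w=20) → cum 145
  block 29 (Brookfield, w=40) → cum 185  ≥ 172.5 → median here
  block 36 (Denby, w=50) → cum 235
  block 47 (Elwood, w=100) → cum 335
  block 49 (Ashton, w=10) → cum 345
Optimal location: block 29.

x = 29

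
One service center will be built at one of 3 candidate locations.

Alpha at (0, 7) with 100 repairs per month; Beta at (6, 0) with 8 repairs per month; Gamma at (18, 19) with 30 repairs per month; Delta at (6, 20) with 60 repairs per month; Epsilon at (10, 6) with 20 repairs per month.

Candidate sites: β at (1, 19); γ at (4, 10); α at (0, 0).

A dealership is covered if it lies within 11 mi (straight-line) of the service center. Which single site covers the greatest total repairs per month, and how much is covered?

γ, covering 188

Coverage radius r = 11 mi; a point is covered iff (Δx)²+(Δy)² ≤ 11² = 121.
  β (1, 19): covers {Delta} → 60
  γ (4, 10): covers {Alpha, Beta, Delta, Epsilon} → 188
  α (0, 0): covers {Alpha, Beta} → 108
Maximum coverage at γ: 188 repairs per month.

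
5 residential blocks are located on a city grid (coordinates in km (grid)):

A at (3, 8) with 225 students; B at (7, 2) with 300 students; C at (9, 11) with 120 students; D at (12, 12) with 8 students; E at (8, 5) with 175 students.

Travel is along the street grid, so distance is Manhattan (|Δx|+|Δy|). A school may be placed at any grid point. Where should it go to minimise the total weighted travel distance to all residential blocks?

(7, 5)

Manhattan distance separates: Σwᵢ(|x−xᵢ|+|y−yᵢ|) = Σwᵢ|x−xᵢ| + Σwᵢ|y−yᵢ|, so x and y are optimised independently as 1-D weighted medians.
Total weight W = 828; half = 414.
x-coordinate, sorted with cumulative weight:
  x=3 (A, w=225) cum 225
  x=7 (B, w=300) cum 525  ← median
  x=8 (E, w=175) cum 700
  x=9 (C, w=120) cum 820
  x=12 (D, w=8) cum 828
⇒ x* = 7
y-coordinate, sorted with cumulative weight:
  y=2 (B, w=300) cum 300
  y=5 (E, w=175) cum 475  ← median
  y=8 (A, w=225) cum 700
  y=11 (C, w=120) cum 820
  y=12 (D, w=8) cum 828
⇒ y* = 5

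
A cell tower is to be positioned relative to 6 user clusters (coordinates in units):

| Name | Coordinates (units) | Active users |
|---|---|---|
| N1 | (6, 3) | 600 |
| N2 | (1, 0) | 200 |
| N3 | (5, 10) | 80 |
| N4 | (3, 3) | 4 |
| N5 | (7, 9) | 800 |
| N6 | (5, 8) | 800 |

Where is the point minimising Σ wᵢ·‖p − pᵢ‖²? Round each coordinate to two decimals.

The minimiser of Σwᵢ‖p−pᵢ‖² is the weighted centroid p* = (Σwᵢpᵢ)/(Σwᵢ).
Σwᵢ = 2484.
Σwᵢxᵢ = 600·6 + 200·1 + 80·5 + 4·3 + 800·7 + 800·5 = 13812.
Σwᵢyᵢ = 600·3 + 200·0 + 80·10 + 4·3 + 800·9 + 800·8 = 16212.
x* = 13812/2484 = 5.56, y* = 16212/2484 = 6.53.

(5.56, 6.53)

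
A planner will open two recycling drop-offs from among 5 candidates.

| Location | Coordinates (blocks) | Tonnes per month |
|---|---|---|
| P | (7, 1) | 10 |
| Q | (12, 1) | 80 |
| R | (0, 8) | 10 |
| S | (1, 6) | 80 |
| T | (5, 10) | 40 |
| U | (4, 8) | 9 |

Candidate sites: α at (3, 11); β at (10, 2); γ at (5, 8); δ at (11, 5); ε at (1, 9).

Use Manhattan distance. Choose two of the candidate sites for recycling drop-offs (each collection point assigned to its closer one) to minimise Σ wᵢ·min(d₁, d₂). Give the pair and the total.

Evaluate every pair (each demand assigned to the nearer of the two):
  {β, ε}: total = 776
  {β, γ}: total = 899
  {δ, ε}: total = 976
  {α, β}: total = 1056
  {γ, δ}: total = 1099
  {α, δ}: total = 1256
  {γ, ε}: total = 1559
  {α, γ}: total = 1829
  {β, δ}: total = 1830
  {α, ε}: total = 2076
Best pair: {β, ε} with total 776.

{β, ε}, total 776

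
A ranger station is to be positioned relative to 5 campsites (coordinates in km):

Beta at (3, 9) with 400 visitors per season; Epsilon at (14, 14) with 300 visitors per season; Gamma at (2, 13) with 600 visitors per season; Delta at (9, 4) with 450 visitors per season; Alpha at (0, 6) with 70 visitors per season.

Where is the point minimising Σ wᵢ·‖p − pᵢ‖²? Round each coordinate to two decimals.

The minimiser of Σwᵢ‖p−pᵢ‖² is the weighted centroid p* = (Σwᵢpᵢ)/(Σwᵢ).
Σwᵢ = 1820.
Σwᵢxᵢ = 400·3 + 300·14 + 600·2 + 450·9 + 70·0 = 10650.
Σwᵢyᵢ = 400·9 + 300·14 + 600·13 + 450·4 + 70·6 = 17820.
x* = 10650/1820 = 5.85, y* = 17820/1820 = 9.79.

(5.85, 9.79)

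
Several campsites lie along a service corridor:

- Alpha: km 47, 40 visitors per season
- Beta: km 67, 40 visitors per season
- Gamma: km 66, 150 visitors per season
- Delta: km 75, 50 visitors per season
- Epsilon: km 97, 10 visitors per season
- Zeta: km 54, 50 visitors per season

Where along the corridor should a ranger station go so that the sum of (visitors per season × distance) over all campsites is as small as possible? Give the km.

x = 66

For a sum of weighted absolute distances on a line, the optimum is the weighted median (not the mean). Total weight W = 340; half-weight = 170.
Sort by position and accumulate weight:
  km 47 (Alpha, w=40) → cum 40
  km 54 (Zeta, w=50) → cum 90
  km 66 (Gamma, w=150) → cum 240  ≥ 170 → median here
  km 67 (Beta, w=40) → cum 280
  km 75 (Delta, w=50) → cum 330
  km 97 (Epsilon, w=10) → cum 340
Optimal location: km 66.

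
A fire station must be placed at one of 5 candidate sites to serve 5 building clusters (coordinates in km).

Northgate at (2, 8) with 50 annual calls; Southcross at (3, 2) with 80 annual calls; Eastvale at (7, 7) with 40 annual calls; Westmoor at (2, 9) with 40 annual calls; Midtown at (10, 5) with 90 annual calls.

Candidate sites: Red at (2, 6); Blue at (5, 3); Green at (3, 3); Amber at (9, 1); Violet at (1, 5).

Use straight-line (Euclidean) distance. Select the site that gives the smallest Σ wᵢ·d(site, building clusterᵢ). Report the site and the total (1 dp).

Blue, total 1402.3 km

Total weighted distance at each candidate:
  Red (2, 6): total = 1479.4
  Blue (5, 3): total = 1402.3
  Green (3, 3): total = 1459.7
  Amber (9, 1): total = 2030.9
  Violet (1, 5): total = 1674.5
Minimum is at Blue with total 1402.3 km.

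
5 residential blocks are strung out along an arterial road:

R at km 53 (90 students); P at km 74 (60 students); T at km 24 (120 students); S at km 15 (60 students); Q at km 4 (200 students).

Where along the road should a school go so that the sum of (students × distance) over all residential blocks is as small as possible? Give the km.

For a sum of weighted absolute distances on a line, the optimum is the weighted median (not the mean). Total weight W = 530; half-weight = 265.
Sort by position and accumulate weight:
  km 4 (Q, w=200) → cum 200
  km 15 (S, w=60) → cum 260
  km 24 (T, w=120) → cum 380  ≥ 265 → median here
  km 53 (R, w=90) → cum 470
  km 74 (P, w=60) → cum 530
Optimal location: km 24.

x = 24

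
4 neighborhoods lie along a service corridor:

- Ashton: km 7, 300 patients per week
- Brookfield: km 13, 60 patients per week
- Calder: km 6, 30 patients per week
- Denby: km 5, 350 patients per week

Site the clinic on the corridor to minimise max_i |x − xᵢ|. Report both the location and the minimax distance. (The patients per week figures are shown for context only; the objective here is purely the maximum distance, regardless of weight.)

location 9, max distance 4

The 1-center on a line is the midpoint of the two extreme points: leftmost at 5, rightmost at 13.
Optimal location = (5 + 13)/2 = 9; maximum distance = (13 − 5)/2 = 4.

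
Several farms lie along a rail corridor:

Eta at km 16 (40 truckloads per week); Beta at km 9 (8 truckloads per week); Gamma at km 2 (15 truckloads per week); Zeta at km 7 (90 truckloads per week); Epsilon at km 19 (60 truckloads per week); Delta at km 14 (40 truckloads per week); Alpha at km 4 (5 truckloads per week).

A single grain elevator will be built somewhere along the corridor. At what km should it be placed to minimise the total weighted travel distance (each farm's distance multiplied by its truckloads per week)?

For a sum of weighted absolute distances on a line, the optimum is the weighted median (not the mean). Total weight W = 258; half-weight = 129.
Sort by position and accumulate weight:
  km 2 (Gamma, w=15) → cum 15
  km 4 (Alpha, w=5) → cum 20
  km 7 (Zeta, w=90) → cum 110
  km 9 (Beta, w=8) → cum 118
  km 14 (Delta, w=40) → cum 158  ≥ 129 → median here
  km 16 (Eta, w=40) → cum 198
  km 19 (Epsilon, w=60) → cum 258
Optimal location: km 14.

x = 14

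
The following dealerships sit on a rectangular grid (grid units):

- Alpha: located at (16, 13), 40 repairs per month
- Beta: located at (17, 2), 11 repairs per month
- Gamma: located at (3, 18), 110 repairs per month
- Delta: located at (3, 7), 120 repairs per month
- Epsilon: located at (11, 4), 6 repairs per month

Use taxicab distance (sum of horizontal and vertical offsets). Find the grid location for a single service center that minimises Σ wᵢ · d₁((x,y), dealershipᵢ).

(3, 13)

Manhattan distance separates: Σwᵢ(|x−xᵢ|+|y−yᵢ|) = Σwᵢ|x−xᵢ| + Σwᵢ|y−yᵢ|, so x and y are optimised independently as 1-D weighted medians.
Total weight W = 287; half = 143.5.
x-coordinate, sorted with cumulative weight:
  x=3 (Gamma, w=110) cum 110
  x=3 (Delta, w=120) cum 230  ← median
  x=11 (Epsilon, w=6) cum 236
  x=16 (Alpha, w=40) cum 276
  x=17 (Beta, w=11) cum 287
⇒ x* = 3
y-coordinate, sorted with cumulative weight:
  y=2 (Beta, w=11) cum 11
  y=4 (Epsilon, w=6) cum 17
  y=7 (Delta, w=120) cum 137
  y=13 (Alpha, w=40) cum 177  ← median
  y=18 (Gamma, w=110) cum 287
⇒ y* = 13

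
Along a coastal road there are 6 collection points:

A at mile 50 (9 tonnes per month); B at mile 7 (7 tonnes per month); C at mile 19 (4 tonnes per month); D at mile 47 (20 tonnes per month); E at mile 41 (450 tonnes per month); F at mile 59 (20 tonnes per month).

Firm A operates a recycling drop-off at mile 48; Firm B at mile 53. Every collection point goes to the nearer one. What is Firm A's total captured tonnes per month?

490

The indifferent point is the midpoint (48+53)/2 = 50.5; collection points left of it (closer to Firm A at 48) go to Firm A, those right go to Firm B.
  B at 7 (w=7) → Firm A
  C at 19 (w=4) → Firm A
  E at 41 (w=450) → Firm A
  D at 47 (w=20) → Firm A
  A at 50 (w=9) → Firm A
  F at 59 (w=20) → Firm B
Firm A captures 490; Firm B captures 20.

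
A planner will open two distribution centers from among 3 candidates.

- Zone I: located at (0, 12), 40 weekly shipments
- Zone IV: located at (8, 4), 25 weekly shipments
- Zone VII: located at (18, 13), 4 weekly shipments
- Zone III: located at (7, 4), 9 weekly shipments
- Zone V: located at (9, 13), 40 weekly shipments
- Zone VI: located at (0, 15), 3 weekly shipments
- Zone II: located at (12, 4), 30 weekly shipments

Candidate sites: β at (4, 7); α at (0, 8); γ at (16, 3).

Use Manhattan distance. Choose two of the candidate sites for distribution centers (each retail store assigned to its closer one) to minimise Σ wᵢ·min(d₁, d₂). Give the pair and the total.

{α, γ}, total 1254

Evaluate every pair (each demand assigned to the nearer of the two):
  {α, γ}: total = 1254
  {β, α}: total = 1260
  {β, γ}: total = 1263
Best pair: {α, γ} with total 1254.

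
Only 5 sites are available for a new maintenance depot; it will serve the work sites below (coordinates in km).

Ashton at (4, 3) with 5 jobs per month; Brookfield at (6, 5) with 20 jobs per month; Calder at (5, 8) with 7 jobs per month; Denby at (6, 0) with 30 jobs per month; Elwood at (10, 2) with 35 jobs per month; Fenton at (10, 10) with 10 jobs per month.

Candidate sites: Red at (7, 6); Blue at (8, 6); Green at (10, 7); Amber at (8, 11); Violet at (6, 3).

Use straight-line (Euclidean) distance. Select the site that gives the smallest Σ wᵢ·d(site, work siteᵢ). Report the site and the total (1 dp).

Violet, total 400.6 km

Total weighted distance at each candidate:
  Red (7, 6): total = 476.8
  Blue (8, 6): total = 485.9
  Green (10, 7): total = 608.1
  Amber (8, 11): total = 881.4
  Violet (6, 3): total = 400.6
Minimum is at Violet with total 400.6 km.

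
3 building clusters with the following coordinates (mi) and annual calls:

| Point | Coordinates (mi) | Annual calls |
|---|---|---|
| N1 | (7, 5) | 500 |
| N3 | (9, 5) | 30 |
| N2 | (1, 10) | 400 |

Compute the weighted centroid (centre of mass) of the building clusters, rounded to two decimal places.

(4.48, 7.15)

The minimiser of Σwᵢ‖p−pᵢ‖² is the weighted centroid p* = (Σwᵢpᵢ)/(Σwᵢ).
Σwᵢ = 930.
Σwᵢxᵢ = 500·7 + 30·9 + 400·1 = 4170.
Σwᵢyᵢ = 500·5 + 30·5 + 400·10 = 6650.
x* = 4170/930 = 4.48, y* = 6650/930 = 7.15.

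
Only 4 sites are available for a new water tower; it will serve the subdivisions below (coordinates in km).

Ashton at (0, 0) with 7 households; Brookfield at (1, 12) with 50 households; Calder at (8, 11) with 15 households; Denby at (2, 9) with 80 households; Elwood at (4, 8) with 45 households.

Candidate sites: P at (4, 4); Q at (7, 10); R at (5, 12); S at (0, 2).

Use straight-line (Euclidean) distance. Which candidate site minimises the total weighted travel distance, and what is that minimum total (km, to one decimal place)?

R, total 863.4 km

Total weighted distance at each candidate:
  P (4, 4): total = 1198.5
  Q (7, 10): total = 993.1
  R (5, 12): total = 863.4
  S (0, 2): total = 1604.0
Minimum is at R with total 863.4 km.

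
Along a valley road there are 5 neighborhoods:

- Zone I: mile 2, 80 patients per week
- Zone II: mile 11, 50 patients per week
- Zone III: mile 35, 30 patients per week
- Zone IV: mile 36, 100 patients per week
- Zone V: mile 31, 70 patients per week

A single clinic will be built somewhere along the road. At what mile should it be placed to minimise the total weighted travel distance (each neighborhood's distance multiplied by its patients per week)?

x = 31

For a sum of weighted absolute distances on a line, the optimum is the weighted median (not the mean). Total weight W = 330; half-weight = 165.
Sort by position and accumulate weight:
  mile 2 (Zone I, w=80) → cum 80
  mile 11 (Zone II, w=50) → cum 130
  mile 31 (Zone V, w=70) → cum 200  ≥ 165 → median here
  mile 35 (Zone III, w=30) → cum 230
  mile 36 (Zone IV, w=100) → cum 330
Optimal location: mile 31.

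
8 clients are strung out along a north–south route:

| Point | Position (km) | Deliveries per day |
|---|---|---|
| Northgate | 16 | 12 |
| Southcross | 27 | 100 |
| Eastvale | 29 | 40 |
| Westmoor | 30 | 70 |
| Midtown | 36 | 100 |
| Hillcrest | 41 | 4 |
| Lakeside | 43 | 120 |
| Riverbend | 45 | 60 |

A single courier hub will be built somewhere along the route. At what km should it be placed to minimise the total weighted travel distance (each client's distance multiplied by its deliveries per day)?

For a sum of weighted absolute distances on a line, the optimum is the weighted median (not the mean). Total weight W = 506; half-weight = 253.
Sort by position and accumulate weight:
  km 16 (Northgate, w=12) → cum 12
  km 27 (Southcross, w=100) → cum 112
  km 29 (Eastvale, w=40) → cum 152
  km 30 (Westmoor, w=70) → cum 222
  km 36 (Midtown, w=100) → cum 322  ≥ 253 → median here
  km 41 (Hillcrest, w=4) → cum 326
  km 43 (Lakeside, w=120) → cum 446
  km 45 (Riverbend, w=60) → cum 506
Optimal location: km 36.

x = 36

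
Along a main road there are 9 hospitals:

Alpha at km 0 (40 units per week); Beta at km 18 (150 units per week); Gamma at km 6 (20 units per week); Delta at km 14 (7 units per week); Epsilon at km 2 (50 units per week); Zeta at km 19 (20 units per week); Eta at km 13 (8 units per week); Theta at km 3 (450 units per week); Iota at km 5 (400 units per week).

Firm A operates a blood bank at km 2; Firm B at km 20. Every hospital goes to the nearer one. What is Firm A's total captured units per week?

960

The indifferent point is the midpoint (2+20)/2 = 11; hospitals left of it (closer to Firm A at 2) go to Firm A, those right go to Firm B.
  Alpha at 0 (w=40) → Firm A
  Epsilon at 2 (w=50) → Firm A
  Theta at 3 (w=450) → Firm A
  Iota at 5 (w=400) → Firm A
  Gamma at 6 (w=20) → Firm A
  Eta at 13 (w=8) → Firm B
  Delta at 14 (w=7) → Firm B
  Beta at 18 (w=150) → Firm B
  Zeta at 19 (w=20) → Firm B
Firm A captures 960; Firm B captures 185.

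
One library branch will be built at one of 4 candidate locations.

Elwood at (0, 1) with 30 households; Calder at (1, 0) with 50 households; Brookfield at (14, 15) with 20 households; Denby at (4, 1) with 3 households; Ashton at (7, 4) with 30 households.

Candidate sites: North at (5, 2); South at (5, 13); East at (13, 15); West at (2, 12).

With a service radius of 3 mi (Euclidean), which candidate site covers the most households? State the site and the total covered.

North, covering 33

Coverage radius r = 3 mi; a point is covered iff (Δx)²+(Δy)² ≤ 3² = 9.
  North (5, 2): covers {Denby, Ashton} → 33
  South (5, 13): covers {none} → 0
  East (13, 15): covers {Brookfield} → 20
  West (2, 12): covers {none} → 0
Maximum coverage at North: 33 households.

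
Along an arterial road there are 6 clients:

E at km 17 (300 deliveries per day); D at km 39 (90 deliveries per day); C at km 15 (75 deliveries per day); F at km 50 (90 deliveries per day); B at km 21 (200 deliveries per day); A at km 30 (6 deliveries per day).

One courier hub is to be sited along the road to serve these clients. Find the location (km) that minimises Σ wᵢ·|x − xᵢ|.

For a sum of weighted absolute distances on a line, the optimum is the weighted median (not the mean). Total weight W = 761; half-weight = 380.5.
Sort by position and accumulate weight:
  km 15 (C, w=75) → cum 75
  km 17 (E, w=300) → cum 375
  km 21 (B, w=200) → cum 575  ≥ 380.5 → median here
  km 30 (A, w=6) → cum 581
  km 39 (D, w=90) → cum 671
  km 50 (F, w=90) → cum 761
Optimal location: km 21.

x = 21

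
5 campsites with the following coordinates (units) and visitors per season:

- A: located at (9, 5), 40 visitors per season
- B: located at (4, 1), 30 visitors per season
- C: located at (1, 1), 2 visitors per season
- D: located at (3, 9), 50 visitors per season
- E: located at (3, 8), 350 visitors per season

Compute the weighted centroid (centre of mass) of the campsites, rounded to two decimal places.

(3.56, 7.38)

The minimiser of Σwᵢ‖p−pᵢ‖² is the weighted centroid p* = (Σwᵢpᵢ)/(Σwᵢ).
Σwᵢ = 472.
Σwᵢxᵢ = 40·9 + 30·4 + 2·1 + 50·3 + 350·3 = 1682.
Σwᵢyᵢ = 40·5 + 30·1 + 2·1 + 50·9 + 350·8 = 3482.
x* = 1682/472 = 3.56, y* = 3482/472 = 7.38.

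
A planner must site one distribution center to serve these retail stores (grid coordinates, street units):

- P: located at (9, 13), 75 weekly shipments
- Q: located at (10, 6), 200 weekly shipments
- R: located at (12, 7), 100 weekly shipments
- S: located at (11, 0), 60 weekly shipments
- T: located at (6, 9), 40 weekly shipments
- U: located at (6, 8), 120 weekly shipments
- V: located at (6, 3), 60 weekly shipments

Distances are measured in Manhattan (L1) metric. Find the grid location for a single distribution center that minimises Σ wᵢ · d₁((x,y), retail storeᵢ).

Manhattan distance separates: Σwᵢ(|x−xᵢ|+|y−yᵢ|) = Σwᵢ|x−xᵢ| + Σwᵢ|y−yᵢ|, so x and y are optimised independently as 1-D weighted medians.
Total weight W = 655; half = 327.5.
x-coordinate, sorted with cumulative weight:
  x=6 (T, w=40) cum 40
  x=6 (U, w=120) cum 160
  x=6 (V, w=60) cum 220
  x=9 (P, w=75) cum 295
  x=10 (Q, w=200) cum 495  ← median
  x=11 (S, w=60) cum 555
  x=12 (R, w=100) cum 655
⇒ x* = 10
y-coordinate, sorted with cumulative weight:
  y=0 (S, w=60) cum 60
  y=3 (V, w=60) cum 120
  y=6 (Q, w=200) cum 320
  y=7 (R, w=100) cum 420  ← median
  y=8 (U, w=120) cum 540
  y=9 (T, w=40) cum 580
  y=13 (P, w=75) cum 655
⇒ y* = 7

(10, 7)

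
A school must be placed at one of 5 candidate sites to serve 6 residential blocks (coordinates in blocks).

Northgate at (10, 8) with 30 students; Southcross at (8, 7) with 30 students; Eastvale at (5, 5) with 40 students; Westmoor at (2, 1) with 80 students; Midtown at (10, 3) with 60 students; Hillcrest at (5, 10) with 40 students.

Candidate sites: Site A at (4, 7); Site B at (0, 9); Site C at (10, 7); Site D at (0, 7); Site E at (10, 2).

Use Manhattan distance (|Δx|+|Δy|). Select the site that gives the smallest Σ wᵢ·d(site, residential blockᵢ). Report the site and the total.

Site A, total 1850 blocks

Total weighted distance at each candidate:
  Site A (4, 7): total = 1850
  Site B (0, 9): total = 2990
  Site C (10, 7): total = 2050
  Site D (0, 7): total = 2650
  Site E (10, 2): total = 2010
Minimum is at Site A with total 1850 blocks.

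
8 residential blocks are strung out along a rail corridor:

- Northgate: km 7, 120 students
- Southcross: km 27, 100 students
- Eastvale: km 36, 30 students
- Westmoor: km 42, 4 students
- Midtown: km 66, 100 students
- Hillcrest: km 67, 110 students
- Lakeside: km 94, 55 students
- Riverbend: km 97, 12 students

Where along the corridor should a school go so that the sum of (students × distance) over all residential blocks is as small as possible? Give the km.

x = 66

For a sum of weighted absolute distances on a line, the optimum is the weighted median (not the mean). Total weight W = 531; half-weight = 265.5.
Sort by position and accumulate weight:
  km 7 (Northgate, w=120) → cum 120
  km 27 (Southcross, w=100) → cum 220
  km 36 (Eastvale, w=30) → cum 250
  km 42 (Westmoor, w=4) → cum 254
  km 66 (Midtown, w=100) → cum 354  ≥ 265.5 → median here
  km 67 (Hillcrest, w=110) → cum 464
  km 94 (Lakeside, w=55) → cum 519
  km 97 (Riverbend, w=12) → cum 531
Optimal location: km 66.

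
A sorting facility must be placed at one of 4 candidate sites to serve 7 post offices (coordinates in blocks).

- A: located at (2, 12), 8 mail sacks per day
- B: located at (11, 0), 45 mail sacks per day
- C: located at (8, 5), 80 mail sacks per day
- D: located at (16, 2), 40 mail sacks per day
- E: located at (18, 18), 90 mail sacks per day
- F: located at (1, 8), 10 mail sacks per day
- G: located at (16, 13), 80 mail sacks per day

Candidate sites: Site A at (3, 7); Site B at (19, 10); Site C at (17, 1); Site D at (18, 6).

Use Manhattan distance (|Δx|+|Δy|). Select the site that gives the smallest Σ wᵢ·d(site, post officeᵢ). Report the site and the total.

Total weighted distance at each candidate:
  Site A (3, 7): total = 5893
  Site B (19, 10): total = 4172
  Site C (17, 1): total = 4533
  Site D (18, 6): total = 3871
Minimum is at Site D with total 3871 blocks.

Site D, total 3871 blocks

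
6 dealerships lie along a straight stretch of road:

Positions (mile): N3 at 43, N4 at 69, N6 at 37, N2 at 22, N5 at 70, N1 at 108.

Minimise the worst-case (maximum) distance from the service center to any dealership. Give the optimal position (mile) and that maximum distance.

The 1-center on a line is the midpoint of the two extreme points: leftmost at 22, rightmost at 108.
Optimal location = (22 + 108)/2 = 65; maximum distance = (108 − 22)/2 = 43.

location 65, max distance 43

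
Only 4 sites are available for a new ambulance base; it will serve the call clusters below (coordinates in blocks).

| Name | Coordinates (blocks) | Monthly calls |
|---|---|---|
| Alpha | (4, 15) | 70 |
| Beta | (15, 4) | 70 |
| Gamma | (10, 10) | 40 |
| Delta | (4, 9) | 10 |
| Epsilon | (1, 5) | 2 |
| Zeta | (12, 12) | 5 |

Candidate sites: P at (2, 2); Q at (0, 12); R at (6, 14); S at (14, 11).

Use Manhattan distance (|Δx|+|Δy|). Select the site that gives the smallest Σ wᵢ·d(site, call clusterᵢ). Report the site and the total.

Total weighted distance at each candidate:
  P (2, 2): total = 2938
  Q (0, 12): total = 2726
  R (6, 14): total = 1998
  S (14, 11): total = 1913
Minimum is at S with total 1913 blocks.

S, total 1913 blocks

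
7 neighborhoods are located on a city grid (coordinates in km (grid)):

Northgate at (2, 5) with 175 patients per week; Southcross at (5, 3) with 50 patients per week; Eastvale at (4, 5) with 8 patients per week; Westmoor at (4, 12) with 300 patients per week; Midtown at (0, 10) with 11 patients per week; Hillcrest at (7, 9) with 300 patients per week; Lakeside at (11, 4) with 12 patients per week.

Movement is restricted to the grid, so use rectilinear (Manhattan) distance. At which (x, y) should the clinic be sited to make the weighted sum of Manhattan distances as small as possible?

(4, 9)

Manhattan distance separates: Σwᵢ(|x−xᵢ|+|y−yᵢ|) = Σwᵢ|x−xᵢ| + Σwᵢ|y−yᵢ|, so x and y are optimised independently as 1-D weighted medians.
Total weight W = 856; half = 428.
x-coordinate, sorted with cumulative weight:
  x=0 (Midtown, w=11) cum 11
  x=2 (Northgate, w=175) cum 186
  x=4 (Eastvale, w=8) cum 194
  x=4 (Westmoor, w=300) cum 494  ← median
  x=5 (Southcross, w=50) cum 544
  x=7 (Hillcrest, w=300) cum 844
  x=11 (Lakeside, w=12) cum 856
⇒ x* = 4
y-coordinate, sorted with cumulative weight:
  y=3 (Southcross, w=50) cum 50
  y=4 (Lakeside, w=12) cum 62
  y=5 (Northgate, w=175) cum 237
  y=5 (Eastvale, w=8) cum 245
  y=9 (Hillcrest, w=300) cum 545  ← median
  y=10 (Midtown, w=11) cum 556
  y=12 (Westmoor, w=300) cum 856
⇒ y* = 9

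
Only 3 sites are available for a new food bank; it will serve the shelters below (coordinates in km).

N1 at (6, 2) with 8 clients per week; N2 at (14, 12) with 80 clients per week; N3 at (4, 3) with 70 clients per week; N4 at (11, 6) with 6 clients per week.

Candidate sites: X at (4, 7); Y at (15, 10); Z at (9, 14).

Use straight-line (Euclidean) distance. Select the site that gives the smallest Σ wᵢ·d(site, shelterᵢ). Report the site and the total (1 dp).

Y, total 1221.8 km

Total weighted distance at each candidate:
  X (4, 7): total = 1259.9
  Y (15, 10): total = 1221.8
  Z (9, 14): total = 1425.1
Minimum is at Y with total 1221.8 km.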